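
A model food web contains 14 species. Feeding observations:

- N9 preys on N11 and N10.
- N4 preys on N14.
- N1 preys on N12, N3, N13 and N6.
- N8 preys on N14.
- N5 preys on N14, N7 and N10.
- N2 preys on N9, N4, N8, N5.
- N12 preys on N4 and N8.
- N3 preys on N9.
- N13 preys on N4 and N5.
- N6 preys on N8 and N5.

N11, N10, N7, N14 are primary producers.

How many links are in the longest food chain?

3 links

One longest chain: N14 → N4 → N13 → N1.
It has 4 species and 3 links.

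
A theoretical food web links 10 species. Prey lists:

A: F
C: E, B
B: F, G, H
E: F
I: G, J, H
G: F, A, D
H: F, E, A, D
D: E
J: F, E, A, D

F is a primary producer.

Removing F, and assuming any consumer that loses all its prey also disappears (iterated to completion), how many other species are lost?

Remove F.
Round 1: E (all prey gone), A (all prey gone) → extinct.
Round 2: D (all prey gone) → extinct.
Round 3: G (all prey gone), J (all prey gone), H (all prey gone) → extinct.
Round 4: B (all prey gone), I (all prey gone) → extinct.
Round 5: C (all prey gone) → extinct.
No further losses. Total secondary extinctions: 9.

9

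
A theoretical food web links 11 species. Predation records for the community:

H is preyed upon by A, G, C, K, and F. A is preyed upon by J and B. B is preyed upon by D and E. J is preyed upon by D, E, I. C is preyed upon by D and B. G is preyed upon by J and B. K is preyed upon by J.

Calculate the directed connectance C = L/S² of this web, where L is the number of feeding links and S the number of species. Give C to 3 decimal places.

The web has S = 11 species and L = 17 feeding links.
C = L / S² = 17 / 121 = 0.1405 ≈ 0.140.

C = 0.140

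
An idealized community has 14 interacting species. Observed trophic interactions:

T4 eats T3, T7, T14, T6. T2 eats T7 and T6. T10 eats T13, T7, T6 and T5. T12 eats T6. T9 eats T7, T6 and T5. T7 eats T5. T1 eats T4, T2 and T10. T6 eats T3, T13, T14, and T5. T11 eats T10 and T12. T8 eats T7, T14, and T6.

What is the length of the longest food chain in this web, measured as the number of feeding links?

One longest chain: T14 → T6 → T12 → T11.
It has 4 species and 3 links.

3 links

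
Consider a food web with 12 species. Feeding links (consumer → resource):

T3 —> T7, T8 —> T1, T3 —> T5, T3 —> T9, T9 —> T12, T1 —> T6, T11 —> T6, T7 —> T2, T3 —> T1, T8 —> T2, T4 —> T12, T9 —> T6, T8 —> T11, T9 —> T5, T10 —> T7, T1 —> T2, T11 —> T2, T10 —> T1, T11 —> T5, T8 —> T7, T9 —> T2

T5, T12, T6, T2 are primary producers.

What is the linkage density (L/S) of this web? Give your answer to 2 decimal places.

There are L = 21 links among S = 12 species.
L/S = 21/12 = 1.7500 ≈ 1.75.

L/S = 1.75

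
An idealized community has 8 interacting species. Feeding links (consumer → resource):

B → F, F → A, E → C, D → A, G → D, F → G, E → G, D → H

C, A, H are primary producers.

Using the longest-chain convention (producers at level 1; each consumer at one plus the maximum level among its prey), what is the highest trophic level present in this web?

5

Producers (level 1): C, A, H.
A → D → G → F → B gives B level 5.
No species has a prey at level 5, so no species reaches level 6.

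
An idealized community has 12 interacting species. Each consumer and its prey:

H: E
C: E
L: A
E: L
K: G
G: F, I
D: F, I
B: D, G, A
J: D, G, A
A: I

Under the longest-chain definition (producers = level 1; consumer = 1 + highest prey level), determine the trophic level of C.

I is a producer → level 1.
A eats I → level 2.
L eats A → level 3.
E eats L → level 4.
C eats E → level 5.

Trophic level 5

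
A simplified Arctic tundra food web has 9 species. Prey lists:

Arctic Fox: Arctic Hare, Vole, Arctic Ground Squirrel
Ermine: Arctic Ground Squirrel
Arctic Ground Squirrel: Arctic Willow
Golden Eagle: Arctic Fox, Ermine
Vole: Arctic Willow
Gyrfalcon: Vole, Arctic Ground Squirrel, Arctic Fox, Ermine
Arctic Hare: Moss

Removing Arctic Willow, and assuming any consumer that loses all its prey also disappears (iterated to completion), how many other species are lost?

Remove Arctic Willow.
Round 1: Vole (all prey gone), Arctic Ground Squirrel (all prey gone) → extinct.
Round 2: Ermine (all prey gone) → extinct.
No further losses. Total secondary extinctions: 3.

3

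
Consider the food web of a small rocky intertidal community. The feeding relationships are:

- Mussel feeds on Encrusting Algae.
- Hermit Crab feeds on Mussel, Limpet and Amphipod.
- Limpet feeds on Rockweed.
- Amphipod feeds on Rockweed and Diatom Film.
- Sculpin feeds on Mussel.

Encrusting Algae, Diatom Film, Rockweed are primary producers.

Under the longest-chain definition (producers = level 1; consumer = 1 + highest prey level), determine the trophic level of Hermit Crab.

Trophic level 3

Encrusting Algae is a producer → level 1.
Mussel eats Encrusting Algae → level 2.
Hermit Crab eats Mussel (level 2); other prey at levels: Limpet 2, Amphipod 2 → level 3.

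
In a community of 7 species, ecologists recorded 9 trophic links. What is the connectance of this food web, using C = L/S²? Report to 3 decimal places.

The web has S = 7 species and L = 9 feeding links.
C = L / S² = 9 / 49 = 0.1837 ≈ 0.184.

C = 0.184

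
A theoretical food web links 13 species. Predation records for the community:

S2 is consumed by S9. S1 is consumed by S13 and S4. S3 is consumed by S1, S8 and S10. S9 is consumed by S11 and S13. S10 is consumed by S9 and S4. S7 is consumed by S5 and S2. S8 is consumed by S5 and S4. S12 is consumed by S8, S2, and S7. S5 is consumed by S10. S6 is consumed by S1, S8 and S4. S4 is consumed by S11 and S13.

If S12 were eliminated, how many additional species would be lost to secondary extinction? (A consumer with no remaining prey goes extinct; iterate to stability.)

2

Remove S12.
Round 1: S7 (all prey gone) → extinct.
Round 2: S2 (all prey gone) → extinct.
No further losses. Total secondary extinctions: 2.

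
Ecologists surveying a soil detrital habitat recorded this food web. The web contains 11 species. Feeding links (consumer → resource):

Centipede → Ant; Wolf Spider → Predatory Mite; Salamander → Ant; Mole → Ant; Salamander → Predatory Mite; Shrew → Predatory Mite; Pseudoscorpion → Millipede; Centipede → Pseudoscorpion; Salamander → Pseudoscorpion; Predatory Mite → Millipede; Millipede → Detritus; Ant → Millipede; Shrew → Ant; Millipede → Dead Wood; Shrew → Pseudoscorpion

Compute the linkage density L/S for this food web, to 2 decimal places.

There are L = 15 links among S = 11 species.
L/S = 15/11 = 1.3636 ≈ 1.36.

L/S = 1.36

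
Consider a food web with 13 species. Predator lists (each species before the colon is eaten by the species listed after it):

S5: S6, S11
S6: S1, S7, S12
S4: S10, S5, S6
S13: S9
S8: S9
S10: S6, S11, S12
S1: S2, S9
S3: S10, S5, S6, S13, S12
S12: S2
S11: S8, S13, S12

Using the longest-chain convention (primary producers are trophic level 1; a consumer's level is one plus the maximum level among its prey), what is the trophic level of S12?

Trophic level 4

S4 is a producer → level 1.
S10 eats S4 (level 1); other prey at levels: S3 1 → level 2.
S6 eats S10 (level 2); other prey at levels: S4 1, S3 1, S5 2 → level 3.
S12 eats S6 (level 3); other prey at levels: S3 1, S10 2, S11 3 → level 4.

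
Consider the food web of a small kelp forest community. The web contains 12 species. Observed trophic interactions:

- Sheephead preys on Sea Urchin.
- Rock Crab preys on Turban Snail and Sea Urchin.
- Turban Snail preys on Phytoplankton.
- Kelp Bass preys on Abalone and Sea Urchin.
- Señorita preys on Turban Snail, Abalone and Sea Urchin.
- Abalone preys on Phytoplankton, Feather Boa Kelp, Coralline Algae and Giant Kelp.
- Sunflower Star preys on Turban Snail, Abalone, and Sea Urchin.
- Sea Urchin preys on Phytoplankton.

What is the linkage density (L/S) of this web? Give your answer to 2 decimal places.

L/S = 1.42

There are L = 17 links among S = 12 species.
L/S = 17/12 = 1.4167 ≈ 1.42.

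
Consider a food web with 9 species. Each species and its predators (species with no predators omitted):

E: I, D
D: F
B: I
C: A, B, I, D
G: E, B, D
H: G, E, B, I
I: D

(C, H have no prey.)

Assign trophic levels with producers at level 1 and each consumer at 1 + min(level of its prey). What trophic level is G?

Trophic level 2

H is a producer → level 1.
G eats H → level 2.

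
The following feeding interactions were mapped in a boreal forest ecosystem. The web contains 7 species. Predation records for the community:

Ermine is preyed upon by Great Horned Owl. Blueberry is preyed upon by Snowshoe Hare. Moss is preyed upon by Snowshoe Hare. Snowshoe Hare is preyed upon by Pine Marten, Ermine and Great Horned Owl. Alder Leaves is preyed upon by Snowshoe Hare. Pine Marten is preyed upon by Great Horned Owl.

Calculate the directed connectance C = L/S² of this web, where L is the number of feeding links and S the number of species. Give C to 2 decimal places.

The web has S = 7 species and L = 8 feeding links.
C = L / S² = 8 / 49 = 0.1633 ≈ 0.16.

C = 0.16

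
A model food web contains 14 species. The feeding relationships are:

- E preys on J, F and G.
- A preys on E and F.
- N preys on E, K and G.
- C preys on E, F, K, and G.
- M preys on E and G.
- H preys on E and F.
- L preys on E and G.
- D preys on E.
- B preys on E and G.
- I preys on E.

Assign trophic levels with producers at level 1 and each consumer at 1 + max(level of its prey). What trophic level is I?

F is a producer → level 1.
E eats F (level 1); other prey at levels: G 1, J 1 → level 2.
I eats E → level 3.

Trophic level 3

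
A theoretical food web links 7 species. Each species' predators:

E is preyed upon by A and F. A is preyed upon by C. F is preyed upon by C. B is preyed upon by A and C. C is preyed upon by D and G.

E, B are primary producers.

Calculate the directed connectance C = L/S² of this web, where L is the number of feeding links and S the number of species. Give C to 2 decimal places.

C = 0.16

The web has S = 7 species and L = 8 feeding links.
C = L / S² = 8 / 49 = 0.1633 ≈ 0.16.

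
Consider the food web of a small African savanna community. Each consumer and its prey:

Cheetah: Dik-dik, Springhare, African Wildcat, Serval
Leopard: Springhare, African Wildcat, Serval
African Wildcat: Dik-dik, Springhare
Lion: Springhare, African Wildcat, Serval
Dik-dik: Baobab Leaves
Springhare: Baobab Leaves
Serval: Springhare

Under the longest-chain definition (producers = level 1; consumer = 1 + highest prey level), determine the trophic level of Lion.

Trophic level 4

Baobab Leaves is a producer → level 1.
Dik-dik eats Baobab Leaves → level 2.
African Wildcat eats Dik-dik (level 2); other prey at levels: Springhare 2 → level 3.
Lion eats African Wildcat (level 3); other prey at levels: Springhare 2, Serval 3 → level 4.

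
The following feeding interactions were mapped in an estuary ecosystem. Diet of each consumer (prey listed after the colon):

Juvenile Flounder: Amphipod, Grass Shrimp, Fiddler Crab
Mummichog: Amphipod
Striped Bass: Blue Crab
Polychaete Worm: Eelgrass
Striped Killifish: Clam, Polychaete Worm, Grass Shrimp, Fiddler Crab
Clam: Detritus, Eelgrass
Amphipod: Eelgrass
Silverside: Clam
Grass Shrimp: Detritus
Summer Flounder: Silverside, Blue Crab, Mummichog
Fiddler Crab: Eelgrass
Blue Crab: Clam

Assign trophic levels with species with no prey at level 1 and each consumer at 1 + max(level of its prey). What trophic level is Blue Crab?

Trophic level 3

Detritus has no prey (basal) → level 1.
Clam eats Detritus (level 1); other prey at levels: Eelgrass 1 → level 2.
Blue Crab eats Clam → level 3.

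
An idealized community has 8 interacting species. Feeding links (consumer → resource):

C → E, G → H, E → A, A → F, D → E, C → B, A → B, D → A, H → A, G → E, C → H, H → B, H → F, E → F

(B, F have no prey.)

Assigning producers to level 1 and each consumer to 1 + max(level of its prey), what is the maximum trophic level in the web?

Producers (level 1): B, F.
B → A → H → C gives C level 4.
No species has a prey at level 4, so no species reaches level 5.

4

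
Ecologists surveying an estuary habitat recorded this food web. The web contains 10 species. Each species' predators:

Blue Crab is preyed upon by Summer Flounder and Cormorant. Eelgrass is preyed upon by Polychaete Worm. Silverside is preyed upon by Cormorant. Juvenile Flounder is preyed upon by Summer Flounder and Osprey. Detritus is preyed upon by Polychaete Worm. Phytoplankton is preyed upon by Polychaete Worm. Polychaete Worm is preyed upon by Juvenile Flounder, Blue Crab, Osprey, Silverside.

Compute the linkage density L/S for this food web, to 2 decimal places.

L/S = 1.20

There are L = 12 links among S = 10 species.
L/S = 12/10 = 1.2000 ≈ 1.20.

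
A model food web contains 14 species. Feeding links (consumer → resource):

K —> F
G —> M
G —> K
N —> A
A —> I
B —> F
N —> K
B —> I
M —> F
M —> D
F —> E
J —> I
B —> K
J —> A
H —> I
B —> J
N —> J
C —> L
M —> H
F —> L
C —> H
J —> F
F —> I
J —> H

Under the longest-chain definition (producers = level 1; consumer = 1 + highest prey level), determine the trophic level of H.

Trophic level 2

I is a producer → level 1.
H eats I → level 2.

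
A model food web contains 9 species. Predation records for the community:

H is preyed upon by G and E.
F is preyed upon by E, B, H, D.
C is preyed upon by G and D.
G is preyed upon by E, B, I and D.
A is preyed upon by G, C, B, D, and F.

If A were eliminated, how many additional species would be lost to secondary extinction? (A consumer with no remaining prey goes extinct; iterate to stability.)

8

Remove A.
Round 1: F (all prey gone), C (all prey gone) → extinct.
Round 2: H (all prey gone) → extinct.
Round 3: G (all prey gone) → extinct.
Round 4: E (all prey gone), I (all prey gone), B (all prey gone), D (all prey gone) → extinct.
No further losses. Total secondary extinctions: 8.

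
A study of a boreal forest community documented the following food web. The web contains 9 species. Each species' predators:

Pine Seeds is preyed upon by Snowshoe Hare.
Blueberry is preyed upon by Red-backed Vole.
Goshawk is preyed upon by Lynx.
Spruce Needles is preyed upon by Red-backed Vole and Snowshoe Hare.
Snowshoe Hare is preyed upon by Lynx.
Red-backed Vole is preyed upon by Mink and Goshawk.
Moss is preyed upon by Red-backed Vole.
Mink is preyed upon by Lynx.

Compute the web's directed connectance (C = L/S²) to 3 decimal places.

C = 0.123

The web has S = 9 species and L = 10 feeding links.
C = L / S² = 10 / 81 = 0.1235 ≈ 0.123.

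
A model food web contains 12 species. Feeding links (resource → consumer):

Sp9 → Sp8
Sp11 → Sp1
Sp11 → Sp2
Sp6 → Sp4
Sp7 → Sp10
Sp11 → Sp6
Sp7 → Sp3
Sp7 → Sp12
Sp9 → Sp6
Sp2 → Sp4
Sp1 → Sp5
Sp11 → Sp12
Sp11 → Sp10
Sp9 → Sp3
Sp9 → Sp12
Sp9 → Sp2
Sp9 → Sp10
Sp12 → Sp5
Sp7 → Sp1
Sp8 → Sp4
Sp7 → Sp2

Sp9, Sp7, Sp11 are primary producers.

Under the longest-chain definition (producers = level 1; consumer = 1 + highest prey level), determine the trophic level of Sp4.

Trophic level 3

Sp9 is a producer → level 1.
Sp6 eats Sp9 (level 1); other prey at levels: Sp11 1 → level 2.
Sp4 eats Sp6 (level 2); other prey at levels: Sp8 2, Sp2 2 → level 3.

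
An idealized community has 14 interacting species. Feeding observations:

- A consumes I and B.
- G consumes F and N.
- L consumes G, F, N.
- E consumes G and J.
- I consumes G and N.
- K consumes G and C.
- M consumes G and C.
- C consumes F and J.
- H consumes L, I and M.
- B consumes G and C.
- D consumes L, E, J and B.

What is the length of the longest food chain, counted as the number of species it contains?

One longest chain: F → C → M → H.
It has 4 species and 3 links.

4 species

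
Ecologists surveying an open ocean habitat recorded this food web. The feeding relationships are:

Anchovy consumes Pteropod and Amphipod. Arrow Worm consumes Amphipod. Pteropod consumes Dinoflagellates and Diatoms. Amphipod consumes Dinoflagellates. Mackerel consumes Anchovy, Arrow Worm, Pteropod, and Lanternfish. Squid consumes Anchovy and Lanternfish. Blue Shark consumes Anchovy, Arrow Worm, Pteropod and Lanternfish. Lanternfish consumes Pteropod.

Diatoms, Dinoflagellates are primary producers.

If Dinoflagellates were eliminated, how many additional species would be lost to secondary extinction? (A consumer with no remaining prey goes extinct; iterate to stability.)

2

Remove Dinoflagellates.
Round 1: Amphipod (all prey gone) → extinct.
Round 2: Arrow Worm (all prey gone) → extinct.
No further losses. Total secondary extinctions: 2.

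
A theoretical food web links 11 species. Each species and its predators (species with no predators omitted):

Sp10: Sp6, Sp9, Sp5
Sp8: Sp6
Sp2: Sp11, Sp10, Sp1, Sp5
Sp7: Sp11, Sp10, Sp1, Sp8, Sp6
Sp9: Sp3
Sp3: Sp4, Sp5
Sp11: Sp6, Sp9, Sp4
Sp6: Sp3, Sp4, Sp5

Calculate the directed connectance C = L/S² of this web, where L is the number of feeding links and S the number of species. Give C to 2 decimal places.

The web has S = 11 species and L = 22 feeding links.
C = L / S² = 22 / 121 = 0.1818 ≈ 0.18.

C = 0.18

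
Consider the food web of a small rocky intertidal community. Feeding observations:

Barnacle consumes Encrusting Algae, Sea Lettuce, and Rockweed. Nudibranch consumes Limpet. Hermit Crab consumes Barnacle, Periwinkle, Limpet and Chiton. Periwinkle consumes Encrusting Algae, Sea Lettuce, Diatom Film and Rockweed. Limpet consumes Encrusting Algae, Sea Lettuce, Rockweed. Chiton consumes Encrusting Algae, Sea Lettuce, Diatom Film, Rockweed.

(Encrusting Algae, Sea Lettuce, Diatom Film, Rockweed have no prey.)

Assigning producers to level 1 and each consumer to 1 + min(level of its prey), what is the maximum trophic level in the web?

3

Producers (level 1): Encrusting Algae, Sea Lettuce, Diatom Film, Rockweed.
Following each consumer down to its lowest-level prey: Encrusting Algae → Limpet → Nudibranch (levels 1 through 3).
All prey of Nudibranch (Limpet 2) are at level 2 or above, so Nudibranch is at level 1 + 2 = 3.
Every consumer has at least one prey at level 2 or below, so none exceeds level 3.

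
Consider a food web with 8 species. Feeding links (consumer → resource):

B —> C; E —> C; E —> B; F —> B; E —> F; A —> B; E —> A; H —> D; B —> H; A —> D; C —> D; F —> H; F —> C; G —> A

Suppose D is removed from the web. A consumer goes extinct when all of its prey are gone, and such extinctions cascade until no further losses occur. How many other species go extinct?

7

Remove D.
Round 1: H (all prey gone), C (all prey gone) → extinct.
Round 2: B (all prey gone) → extinct.
Round 3: F (all prey gone), A (all prey gone) → extinct.
Round 4: G (all prey gone), E (all prey gone) → extinct.
No further losses. Total secondary extinctions: 7.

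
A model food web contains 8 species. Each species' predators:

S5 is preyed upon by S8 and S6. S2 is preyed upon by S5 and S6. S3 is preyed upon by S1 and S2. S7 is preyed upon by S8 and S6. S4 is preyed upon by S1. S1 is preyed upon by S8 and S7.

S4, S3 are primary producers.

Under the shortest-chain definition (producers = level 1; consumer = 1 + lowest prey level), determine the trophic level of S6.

Trophic level 3

S3 is a producer → level 1.
S2 eats S3 → level 2.
S6 eats S2 → level 3.
No prey of S6 is below level 2, so 3 is the minimum.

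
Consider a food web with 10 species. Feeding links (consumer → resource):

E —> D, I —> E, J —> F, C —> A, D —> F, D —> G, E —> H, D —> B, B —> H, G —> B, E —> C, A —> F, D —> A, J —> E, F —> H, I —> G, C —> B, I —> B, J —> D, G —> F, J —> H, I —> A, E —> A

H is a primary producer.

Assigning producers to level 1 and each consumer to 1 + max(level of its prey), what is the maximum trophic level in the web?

6

Producers (level 1): H.
H → F → A → C → E → I gives I level 6.
No species has a prey at level 6, so no species reaches level 7.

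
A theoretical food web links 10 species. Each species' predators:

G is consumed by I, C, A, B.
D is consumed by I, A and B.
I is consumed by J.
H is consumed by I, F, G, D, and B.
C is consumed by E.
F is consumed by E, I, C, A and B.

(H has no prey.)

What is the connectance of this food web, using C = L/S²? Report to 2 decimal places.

The web has S = 10 species and L = 19 feeding links.
C = L / S² = 19 / 100 = 0.1900 ≈ 0.19.

C = 0.19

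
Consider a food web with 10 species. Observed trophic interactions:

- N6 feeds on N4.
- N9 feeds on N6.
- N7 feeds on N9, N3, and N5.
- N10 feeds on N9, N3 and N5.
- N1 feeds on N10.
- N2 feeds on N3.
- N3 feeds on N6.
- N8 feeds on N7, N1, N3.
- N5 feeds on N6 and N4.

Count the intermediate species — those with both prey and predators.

7

Intermediate species (has both prey and predators): N6, N3, N9, N5, N7, N10, N1.
Count: 7.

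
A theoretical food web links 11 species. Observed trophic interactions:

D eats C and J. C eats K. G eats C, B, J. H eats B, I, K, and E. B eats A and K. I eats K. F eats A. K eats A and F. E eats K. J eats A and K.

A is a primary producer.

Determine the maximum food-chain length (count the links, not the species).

One longest chain: A → F → K → B → H.
It has 5 species and 4 links.

4 links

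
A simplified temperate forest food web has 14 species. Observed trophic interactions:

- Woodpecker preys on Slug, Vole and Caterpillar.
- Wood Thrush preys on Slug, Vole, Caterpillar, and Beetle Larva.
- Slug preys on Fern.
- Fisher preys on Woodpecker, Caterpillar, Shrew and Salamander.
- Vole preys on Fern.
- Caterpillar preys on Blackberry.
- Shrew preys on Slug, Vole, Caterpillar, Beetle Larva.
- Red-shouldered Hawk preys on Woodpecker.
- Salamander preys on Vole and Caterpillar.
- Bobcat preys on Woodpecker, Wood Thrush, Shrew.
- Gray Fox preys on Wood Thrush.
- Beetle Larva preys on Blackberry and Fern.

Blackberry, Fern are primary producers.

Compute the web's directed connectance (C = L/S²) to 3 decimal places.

C = 0.138

The web has S = 14 species and L = 27 feeding links.
C = L / S² = 27 / 196 = 0.1378 ≈ 0.138.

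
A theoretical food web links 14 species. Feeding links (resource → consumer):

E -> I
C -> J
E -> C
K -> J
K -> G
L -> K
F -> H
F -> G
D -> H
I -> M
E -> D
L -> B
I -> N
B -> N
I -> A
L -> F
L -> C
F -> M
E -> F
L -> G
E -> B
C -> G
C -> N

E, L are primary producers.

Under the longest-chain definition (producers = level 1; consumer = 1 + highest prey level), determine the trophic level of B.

Trophic level 2

E is a producer → level 1.
B eats E (level 1); other prey at levels: L 1 → level 2.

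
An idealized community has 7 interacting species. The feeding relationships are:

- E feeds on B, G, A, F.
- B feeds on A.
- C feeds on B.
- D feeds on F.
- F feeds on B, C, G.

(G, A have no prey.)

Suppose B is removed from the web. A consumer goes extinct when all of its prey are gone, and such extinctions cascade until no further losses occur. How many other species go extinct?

Remove B.
Round 1: C (all prey gone) → extinct.
No further losses. Total secondary extinctions: 1.

1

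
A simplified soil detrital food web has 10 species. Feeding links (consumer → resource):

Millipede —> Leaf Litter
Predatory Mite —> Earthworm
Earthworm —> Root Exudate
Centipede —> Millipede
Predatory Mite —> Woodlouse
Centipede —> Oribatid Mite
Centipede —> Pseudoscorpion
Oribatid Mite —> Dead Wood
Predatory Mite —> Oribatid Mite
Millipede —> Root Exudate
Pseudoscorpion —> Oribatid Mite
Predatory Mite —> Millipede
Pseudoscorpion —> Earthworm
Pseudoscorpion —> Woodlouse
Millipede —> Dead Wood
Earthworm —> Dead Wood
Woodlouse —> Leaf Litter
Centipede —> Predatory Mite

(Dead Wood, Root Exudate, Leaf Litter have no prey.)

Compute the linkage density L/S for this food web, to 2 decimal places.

There are L = 18 links among S = 10 species.
L/S = 18/10 = 1.8000 ≈ 1.80.

L/S = 1.80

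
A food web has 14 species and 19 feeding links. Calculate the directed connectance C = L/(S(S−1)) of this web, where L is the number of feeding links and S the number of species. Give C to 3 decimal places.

C = 0.104

The web has S = 14 species and L = 19 feeding links.
C = L / (S(S−1)) = 19 / 182 = 0.1044 ≈ 0.104.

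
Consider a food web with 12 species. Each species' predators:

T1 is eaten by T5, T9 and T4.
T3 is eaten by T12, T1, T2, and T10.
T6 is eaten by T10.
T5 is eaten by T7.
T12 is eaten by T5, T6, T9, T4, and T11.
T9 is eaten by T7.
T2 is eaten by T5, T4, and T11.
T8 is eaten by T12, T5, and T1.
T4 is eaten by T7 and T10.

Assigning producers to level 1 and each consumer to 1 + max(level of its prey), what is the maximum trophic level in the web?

Producers (level 1): T8, T3.
T8 → T1 → T9 → T7 gives T7 level 4.
No species has a prey at level 4, so no species reaches level 5.

4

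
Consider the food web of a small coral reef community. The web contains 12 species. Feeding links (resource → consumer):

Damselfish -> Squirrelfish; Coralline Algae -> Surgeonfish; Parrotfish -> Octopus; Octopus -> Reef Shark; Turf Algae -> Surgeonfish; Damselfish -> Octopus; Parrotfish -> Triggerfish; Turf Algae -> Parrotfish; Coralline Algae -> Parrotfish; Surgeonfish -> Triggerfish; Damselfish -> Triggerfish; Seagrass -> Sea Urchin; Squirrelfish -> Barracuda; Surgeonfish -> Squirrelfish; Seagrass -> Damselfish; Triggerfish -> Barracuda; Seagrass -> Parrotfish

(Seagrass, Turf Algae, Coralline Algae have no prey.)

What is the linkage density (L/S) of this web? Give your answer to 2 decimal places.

L/S = 1.42

There are L = 17 links among S = 12 species.
L/S = 17/12 = 1.4167 ≈ 1.42.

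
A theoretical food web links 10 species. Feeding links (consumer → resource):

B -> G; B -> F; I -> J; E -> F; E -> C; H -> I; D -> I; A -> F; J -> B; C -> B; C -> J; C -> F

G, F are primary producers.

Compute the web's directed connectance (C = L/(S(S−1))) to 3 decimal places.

The web has S = 10 species and L = 12 feeding links.
C = L / (S(S−1)) = 12 / 90 = 0.1333 ≈ 0.133.

C = 0.133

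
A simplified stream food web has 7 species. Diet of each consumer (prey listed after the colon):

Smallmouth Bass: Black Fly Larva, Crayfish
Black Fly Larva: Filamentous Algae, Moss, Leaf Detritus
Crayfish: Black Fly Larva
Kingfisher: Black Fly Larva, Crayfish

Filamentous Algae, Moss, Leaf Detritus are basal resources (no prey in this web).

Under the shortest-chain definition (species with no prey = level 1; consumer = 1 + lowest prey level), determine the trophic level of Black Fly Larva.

Trophic level 2

Filamentous Algae has no prey (basal) → level 1.
Black Fly Larva eats Filamentous Algae → level 2.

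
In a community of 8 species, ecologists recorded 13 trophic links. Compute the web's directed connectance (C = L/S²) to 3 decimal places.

The web has S = 8 species and L = 13 feeding links.
C = L / S² = 13 / 64 = 0.2031 ≈ 0.203.

C = 0.203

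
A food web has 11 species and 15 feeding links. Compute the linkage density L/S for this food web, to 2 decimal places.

There are L = 15 links among S = 11 species.
L/S = 15/11 = 1.3636 ≈ 1.36.

L/S = 1.36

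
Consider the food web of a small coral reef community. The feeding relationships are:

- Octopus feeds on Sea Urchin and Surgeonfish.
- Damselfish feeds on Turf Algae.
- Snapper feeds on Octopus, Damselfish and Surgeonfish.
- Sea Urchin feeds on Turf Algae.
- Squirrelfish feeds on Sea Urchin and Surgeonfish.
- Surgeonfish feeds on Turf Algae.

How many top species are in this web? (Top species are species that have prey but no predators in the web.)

2

Top species (has prey, but nothing eats it): Squirrelfish, Snapper.
Count: 2.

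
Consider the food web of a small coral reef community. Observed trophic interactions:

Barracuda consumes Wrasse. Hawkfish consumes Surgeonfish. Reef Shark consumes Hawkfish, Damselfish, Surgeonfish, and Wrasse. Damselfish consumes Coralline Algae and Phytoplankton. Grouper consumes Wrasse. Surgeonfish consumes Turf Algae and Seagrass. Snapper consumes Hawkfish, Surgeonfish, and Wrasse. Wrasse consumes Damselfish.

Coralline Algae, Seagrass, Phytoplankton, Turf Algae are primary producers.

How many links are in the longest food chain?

3 links

One longest chain: Seagrass → Surgeonfish → Hawkfish → Snapper.
It has 4 species and 3 links.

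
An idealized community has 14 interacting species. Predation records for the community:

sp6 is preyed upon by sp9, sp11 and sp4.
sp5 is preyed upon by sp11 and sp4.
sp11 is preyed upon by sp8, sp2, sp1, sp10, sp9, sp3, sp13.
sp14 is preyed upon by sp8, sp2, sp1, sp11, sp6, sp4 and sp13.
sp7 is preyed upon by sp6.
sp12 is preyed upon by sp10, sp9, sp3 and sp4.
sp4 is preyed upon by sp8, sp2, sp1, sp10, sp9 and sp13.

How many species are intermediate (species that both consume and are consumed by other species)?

3

Intermediate species (has both prey and predators): sp6, sp4, sp11.
Count: 3.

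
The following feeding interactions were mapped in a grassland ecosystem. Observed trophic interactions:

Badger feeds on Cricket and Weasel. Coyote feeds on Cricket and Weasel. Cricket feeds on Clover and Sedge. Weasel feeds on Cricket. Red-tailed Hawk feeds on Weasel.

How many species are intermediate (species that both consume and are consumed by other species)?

Intermediate species (has both prey and predators): Cricket, Weasel.
Count: 2.

2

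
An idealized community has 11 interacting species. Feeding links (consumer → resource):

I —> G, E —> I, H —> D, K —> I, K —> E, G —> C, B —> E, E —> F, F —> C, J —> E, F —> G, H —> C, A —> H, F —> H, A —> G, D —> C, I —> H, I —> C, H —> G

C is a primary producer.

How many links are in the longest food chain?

5 links

One longest chain: C → G → H → I → E → K.
It has 6 species and 5 links.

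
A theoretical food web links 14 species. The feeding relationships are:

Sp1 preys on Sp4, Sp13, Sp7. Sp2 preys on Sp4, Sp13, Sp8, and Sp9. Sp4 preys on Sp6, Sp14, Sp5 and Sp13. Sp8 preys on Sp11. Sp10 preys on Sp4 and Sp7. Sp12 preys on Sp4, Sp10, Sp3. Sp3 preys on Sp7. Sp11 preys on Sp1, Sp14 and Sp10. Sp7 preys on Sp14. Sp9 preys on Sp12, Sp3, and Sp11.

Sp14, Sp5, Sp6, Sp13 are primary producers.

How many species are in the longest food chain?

6 species

One longest chain: Sp14 → Sp4 → Sp10 → Sp11 → Sp8 → Sp2.
It has 6 species and 5 links.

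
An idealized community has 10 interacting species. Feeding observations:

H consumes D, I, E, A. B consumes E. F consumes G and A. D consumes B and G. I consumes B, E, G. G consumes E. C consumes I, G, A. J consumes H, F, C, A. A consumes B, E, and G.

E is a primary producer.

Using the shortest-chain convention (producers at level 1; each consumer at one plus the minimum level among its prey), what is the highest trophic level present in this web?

3

Producers (level 1): E.
Following each consumer down to its lowest-level prey: E → G → F (levels 1 through 3).
All prey of F (G 2, A 2) are at level 2 or above, so F is at level 1 + 2 = 3.
Every consumer has at least one prey at level 2 or below, so none exceeds level 3.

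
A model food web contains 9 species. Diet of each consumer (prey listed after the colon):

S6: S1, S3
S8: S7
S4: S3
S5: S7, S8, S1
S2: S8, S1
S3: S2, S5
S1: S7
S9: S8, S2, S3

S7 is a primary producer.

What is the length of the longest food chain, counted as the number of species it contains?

5 species

One longest chain: S7 → S8 → S2 → S3 → S6.
It has 5 species and 4 links.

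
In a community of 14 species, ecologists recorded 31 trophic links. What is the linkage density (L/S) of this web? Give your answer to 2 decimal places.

L/S = 2.21

There are L = 31 links among S = 14 species.
L/S = 31/14 = 2.2143 ≈ 2.21.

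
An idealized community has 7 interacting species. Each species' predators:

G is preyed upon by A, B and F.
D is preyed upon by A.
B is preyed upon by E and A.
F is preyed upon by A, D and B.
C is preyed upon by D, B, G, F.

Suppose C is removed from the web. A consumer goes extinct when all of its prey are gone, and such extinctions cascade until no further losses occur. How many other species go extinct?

6

Remove C.
Round 1: G (all prey gone) → extinct.
Round 2: F (all prey gone) → extinct.
Round 3: B (all prey gone), D (all prey gone) → extinct.
Round 4: A (all prey gone), E (all prey gone) → extinct.
No further losses. Total secondary extinctions: 6.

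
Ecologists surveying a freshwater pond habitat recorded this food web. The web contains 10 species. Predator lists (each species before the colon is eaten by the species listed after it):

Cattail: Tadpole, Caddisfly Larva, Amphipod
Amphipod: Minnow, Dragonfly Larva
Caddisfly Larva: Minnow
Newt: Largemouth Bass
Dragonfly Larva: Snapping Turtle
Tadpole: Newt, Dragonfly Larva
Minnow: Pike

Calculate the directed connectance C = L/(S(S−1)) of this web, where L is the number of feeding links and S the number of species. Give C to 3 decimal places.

C = 0.122

The web has S = 10 species and L = 11 feeding links.
C = L / (S(S−1)) = 11 / 90 = 0.1222 ≈ 0.122.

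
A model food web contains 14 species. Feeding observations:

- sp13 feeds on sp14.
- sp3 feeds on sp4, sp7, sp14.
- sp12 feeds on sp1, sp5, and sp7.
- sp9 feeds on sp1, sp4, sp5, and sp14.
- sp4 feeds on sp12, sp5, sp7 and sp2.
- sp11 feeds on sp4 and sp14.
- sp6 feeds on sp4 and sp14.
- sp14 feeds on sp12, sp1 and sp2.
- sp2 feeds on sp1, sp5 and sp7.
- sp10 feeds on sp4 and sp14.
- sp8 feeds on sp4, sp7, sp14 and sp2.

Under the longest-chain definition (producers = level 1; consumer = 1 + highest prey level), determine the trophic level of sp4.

Trophic level 3

sp1 is a producer → level 1.
sp12 eats sp1 (level 1); other prey at levels: sp5 1, sp7 1 → level 2.
sp4 eats sp12 (level 2); other prey at levels: sp5 1, sp7 1, sp2 2 → level 3.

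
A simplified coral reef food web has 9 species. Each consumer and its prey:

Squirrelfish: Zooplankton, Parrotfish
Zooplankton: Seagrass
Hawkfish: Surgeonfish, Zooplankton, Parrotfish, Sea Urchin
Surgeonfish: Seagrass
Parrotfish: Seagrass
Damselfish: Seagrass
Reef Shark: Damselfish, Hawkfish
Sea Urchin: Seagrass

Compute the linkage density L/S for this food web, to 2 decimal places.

There are L = 13 links among S = 9 species.
L/S = 13/9 = 1.4444 ≈ 1.44.

L/S = 1.44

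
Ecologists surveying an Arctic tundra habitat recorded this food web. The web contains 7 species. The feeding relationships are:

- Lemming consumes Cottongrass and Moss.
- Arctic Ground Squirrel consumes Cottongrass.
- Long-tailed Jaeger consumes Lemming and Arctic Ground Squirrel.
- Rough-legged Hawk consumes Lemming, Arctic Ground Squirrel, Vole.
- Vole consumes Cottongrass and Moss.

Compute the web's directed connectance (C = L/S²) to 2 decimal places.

The web has S = 7 species and L = 10 feeding links.
C = L / S² = 10 / 49 = 0.2041 ≈ 0.20.

C = 0.20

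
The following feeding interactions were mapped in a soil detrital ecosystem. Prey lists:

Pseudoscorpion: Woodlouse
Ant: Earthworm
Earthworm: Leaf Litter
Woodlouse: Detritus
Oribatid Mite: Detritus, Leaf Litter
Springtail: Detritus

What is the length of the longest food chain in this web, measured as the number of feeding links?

One longest chain: Leaf Litter → Earthworm → Ant.
It has 3 species and 2 links.

2 links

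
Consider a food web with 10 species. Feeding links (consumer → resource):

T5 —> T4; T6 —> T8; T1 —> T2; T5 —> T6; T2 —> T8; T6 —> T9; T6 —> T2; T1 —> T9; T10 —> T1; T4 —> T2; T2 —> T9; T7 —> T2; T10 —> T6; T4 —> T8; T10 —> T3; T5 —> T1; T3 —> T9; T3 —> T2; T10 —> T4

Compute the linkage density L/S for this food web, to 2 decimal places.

There are L = 19 links among S = 10 species.
L/S = 19/10 = 1.9000 ≈ 1.90.

L/S = 1.90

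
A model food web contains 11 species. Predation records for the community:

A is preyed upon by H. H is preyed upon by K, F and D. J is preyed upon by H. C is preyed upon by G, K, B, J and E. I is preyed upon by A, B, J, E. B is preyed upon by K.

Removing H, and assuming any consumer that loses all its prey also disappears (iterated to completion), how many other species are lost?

Remove H.
Round 1: F (all prey gone), D (all prey gone) → extinct.
No further losses. Total secondary extinctions: 2.

2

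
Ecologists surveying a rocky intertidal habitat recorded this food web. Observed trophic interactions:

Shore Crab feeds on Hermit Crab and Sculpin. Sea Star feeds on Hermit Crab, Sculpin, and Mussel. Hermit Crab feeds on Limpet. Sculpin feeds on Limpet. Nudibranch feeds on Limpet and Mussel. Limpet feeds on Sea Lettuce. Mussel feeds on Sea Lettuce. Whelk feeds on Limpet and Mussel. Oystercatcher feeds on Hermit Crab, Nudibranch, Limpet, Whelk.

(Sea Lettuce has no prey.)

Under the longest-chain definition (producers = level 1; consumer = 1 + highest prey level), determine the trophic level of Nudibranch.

Sea Lettuce is a producer → level 1.
Limpet eats Sea Lettuce → level 2.
Nudibranch eats Limpet (level 2); other prey at levels: Mussel 2 → level 3.

Trophic level 3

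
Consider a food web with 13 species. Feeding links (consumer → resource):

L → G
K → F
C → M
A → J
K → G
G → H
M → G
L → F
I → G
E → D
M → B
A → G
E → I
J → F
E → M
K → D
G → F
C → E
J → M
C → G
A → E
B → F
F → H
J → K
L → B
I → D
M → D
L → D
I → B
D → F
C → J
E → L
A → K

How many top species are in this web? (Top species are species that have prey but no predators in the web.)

2

Top species (has prey, but nothing eats it): A, C.
Count: 2.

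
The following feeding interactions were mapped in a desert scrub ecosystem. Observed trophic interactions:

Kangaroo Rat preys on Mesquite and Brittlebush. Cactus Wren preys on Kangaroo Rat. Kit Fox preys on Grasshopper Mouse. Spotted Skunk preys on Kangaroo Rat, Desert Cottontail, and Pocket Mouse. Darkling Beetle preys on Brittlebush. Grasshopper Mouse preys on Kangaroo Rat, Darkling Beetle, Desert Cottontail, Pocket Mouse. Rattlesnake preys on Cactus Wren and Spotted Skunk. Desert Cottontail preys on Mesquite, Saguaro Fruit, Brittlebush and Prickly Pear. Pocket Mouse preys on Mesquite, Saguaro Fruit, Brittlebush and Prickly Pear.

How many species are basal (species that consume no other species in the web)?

4

Basal species (no prey listed): Mesquite, Saguaro Fruit, Brittlebush, Prickly Pear.
Count: 4.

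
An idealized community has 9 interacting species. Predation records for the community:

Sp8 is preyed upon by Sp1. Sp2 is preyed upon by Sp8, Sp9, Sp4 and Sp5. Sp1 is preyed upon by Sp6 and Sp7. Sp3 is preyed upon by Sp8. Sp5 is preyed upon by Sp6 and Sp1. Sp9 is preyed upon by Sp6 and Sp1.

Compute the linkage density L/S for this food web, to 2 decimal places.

There are L = 12 links among S = 9 species.
L/S = 12/9 = 1.3333 ≈ 1.33.

L/S = 1.33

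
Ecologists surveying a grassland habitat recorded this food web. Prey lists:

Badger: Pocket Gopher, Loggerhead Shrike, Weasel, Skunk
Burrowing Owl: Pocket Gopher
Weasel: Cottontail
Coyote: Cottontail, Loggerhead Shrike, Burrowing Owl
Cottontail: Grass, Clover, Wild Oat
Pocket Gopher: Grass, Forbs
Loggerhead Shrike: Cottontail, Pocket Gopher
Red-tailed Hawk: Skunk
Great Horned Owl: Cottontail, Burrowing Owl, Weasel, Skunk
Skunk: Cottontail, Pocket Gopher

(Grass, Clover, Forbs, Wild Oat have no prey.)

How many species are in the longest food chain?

One longest chain: Grass → Cottontail → Weasel → Badger.
It has 4 species and 3 links.

4 species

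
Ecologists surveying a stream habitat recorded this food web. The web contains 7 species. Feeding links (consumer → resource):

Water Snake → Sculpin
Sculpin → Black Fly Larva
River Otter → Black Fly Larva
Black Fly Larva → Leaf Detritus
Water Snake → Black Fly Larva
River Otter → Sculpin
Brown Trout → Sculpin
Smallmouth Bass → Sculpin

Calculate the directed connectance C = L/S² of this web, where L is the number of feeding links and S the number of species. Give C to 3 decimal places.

The web has S = 7 species and L = 8 feeding links.
C = L / S² = 8 / 49 = 0.1633 ≈ 0.163.

C = 0.163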